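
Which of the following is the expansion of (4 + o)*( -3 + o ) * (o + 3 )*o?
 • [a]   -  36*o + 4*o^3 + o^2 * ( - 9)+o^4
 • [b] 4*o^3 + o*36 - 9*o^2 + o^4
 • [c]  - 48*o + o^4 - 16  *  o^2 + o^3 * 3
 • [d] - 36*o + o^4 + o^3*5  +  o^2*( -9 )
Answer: a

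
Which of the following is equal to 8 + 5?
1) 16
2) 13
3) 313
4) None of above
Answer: 2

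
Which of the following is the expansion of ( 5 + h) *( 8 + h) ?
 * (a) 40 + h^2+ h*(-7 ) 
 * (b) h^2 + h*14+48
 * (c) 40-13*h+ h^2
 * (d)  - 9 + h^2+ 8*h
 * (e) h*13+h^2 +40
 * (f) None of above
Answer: e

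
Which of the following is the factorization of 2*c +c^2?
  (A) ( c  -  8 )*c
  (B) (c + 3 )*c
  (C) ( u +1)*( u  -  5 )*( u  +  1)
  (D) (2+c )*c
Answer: D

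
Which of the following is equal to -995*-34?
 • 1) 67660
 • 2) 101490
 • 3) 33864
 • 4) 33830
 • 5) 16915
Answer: 4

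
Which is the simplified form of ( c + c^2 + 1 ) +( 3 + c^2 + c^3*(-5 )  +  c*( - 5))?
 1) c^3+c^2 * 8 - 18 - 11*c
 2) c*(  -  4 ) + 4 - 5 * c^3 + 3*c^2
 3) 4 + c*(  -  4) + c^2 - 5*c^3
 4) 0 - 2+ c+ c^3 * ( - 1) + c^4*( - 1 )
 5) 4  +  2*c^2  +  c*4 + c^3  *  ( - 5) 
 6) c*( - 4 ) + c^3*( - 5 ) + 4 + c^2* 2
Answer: 6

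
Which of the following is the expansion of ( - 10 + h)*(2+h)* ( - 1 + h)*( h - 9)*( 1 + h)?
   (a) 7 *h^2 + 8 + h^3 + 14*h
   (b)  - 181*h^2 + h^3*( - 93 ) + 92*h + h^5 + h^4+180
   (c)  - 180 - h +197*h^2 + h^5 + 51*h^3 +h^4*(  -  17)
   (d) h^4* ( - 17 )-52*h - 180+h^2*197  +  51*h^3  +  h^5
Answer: d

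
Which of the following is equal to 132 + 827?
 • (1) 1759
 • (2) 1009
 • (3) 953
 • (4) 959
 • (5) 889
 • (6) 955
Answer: 4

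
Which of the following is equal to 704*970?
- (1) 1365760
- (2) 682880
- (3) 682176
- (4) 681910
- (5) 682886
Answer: 2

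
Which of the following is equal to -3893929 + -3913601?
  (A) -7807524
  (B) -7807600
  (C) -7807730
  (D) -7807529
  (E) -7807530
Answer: E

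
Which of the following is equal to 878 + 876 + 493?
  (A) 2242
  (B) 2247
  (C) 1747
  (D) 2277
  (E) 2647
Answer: B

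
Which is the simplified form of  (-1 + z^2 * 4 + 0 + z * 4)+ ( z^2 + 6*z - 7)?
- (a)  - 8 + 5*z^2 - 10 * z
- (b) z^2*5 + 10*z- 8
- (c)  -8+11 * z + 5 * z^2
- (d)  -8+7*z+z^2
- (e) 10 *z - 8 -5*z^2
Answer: b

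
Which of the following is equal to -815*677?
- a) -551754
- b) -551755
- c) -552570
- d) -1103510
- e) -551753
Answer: b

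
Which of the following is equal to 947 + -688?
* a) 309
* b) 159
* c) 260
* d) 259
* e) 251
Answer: d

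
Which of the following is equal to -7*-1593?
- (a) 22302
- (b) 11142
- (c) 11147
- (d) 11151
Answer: d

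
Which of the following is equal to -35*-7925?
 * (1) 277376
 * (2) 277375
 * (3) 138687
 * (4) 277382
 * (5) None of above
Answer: 2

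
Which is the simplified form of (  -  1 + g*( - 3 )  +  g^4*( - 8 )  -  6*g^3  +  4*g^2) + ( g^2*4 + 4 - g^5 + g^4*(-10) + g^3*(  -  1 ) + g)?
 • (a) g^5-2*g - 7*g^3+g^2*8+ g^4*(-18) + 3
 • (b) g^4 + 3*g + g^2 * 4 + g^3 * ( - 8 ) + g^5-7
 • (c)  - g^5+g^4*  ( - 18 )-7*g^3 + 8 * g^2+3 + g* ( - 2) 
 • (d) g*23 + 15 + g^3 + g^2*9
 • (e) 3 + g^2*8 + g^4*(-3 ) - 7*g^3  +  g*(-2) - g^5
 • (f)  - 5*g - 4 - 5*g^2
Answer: c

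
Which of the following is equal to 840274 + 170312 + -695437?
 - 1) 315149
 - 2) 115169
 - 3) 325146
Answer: 1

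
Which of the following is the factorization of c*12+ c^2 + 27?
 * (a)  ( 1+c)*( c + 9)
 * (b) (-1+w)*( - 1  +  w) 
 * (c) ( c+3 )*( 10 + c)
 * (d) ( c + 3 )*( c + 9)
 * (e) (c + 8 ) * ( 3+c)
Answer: d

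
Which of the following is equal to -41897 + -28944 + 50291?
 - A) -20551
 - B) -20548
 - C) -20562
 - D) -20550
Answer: D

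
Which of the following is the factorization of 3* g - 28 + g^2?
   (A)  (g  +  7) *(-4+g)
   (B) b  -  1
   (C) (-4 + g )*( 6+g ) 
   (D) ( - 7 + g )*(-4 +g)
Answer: A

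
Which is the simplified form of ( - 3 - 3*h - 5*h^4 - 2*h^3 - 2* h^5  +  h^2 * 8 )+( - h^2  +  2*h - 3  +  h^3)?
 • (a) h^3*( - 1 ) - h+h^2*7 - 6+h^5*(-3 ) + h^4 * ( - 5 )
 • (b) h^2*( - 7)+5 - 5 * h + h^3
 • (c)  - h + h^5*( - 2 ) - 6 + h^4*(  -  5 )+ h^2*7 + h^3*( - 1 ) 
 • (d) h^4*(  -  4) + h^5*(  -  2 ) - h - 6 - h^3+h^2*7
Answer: c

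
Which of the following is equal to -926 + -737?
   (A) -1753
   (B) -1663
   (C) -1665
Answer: B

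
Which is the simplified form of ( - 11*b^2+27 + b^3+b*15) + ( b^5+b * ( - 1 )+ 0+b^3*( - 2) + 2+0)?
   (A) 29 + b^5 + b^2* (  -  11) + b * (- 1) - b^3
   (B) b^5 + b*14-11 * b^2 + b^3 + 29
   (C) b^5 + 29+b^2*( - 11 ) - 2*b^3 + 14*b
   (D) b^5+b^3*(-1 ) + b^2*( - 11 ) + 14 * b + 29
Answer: D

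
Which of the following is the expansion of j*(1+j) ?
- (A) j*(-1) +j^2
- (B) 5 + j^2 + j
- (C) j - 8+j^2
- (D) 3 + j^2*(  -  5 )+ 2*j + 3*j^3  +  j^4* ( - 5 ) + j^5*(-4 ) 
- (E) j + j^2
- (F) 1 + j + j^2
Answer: E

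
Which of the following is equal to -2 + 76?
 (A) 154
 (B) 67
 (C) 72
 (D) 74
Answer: D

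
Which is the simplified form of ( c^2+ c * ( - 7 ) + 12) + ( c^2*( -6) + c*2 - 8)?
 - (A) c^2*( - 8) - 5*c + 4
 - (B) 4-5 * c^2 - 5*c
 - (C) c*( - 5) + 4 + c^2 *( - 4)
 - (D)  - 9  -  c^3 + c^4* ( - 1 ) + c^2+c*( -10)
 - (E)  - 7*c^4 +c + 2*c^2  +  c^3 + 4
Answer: B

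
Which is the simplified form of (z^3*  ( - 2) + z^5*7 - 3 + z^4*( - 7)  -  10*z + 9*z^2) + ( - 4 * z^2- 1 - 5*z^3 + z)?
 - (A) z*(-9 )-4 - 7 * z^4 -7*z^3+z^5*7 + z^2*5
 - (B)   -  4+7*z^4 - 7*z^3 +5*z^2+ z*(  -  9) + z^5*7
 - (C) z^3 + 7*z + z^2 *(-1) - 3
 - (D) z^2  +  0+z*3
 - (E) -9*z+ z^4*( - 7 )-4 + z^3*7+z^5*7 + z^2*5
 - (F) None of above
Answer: A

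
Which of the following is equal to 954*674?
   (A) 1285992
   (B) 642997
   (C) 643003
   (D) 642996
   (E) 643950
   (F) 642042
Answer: D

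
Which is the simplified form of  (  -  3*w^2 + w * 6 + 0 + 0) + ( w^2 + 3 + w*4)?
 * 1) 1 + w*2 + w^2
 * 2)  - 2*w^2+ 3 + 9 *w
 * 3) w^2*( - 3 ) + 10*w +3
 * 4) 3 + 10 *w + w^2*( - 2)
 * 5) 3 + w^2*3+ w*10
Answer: 4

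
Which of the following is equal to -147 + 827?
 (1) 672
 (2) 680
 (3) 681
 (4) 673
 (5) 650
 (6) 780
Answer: 2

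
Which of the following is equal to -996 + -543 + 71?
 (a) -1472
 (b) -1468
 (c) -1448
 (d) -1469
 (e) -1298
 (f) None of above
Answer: b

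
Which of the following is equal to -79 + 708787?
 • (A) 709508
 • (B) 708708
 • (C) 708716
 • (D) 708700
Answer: B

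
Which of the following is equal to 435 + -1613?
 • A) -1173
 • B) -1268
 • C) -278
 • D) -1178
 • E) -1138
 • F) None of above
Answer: D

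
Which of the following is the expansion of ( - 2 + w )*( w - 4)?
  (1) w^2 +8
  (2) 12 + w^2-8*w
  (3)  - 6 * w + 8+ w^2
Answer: 3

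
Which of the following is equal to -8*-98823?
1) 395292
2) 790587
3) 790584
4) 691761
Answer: 3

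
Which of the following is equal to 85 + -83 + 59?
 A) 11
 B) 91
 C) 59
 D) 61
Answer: D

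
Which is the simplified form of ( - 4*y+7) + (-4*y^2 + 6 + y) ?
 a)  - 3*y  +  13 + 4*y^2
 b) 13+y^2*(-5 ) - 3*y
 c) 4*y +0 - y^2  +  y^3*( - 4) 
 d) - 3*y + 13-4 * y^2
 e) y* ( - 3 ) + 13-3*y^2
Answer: d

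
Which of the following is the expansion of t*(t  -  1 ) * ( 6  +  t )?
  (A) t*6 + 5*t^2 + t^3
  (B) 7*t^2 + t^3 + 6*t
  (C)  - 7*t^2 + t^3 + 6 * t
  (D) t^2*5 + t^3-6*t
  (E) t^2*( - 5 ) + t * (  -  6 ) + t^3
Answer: D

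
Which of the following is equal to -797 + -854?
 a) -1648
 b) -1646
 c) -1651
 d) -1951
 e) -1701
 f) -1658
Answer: c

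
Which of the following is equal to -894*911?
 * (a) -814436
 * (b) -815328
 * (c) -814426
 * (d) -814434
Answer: d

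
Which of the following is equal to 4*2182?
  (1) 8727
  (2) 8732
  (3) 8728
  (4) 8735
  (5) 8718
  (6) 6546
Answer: 3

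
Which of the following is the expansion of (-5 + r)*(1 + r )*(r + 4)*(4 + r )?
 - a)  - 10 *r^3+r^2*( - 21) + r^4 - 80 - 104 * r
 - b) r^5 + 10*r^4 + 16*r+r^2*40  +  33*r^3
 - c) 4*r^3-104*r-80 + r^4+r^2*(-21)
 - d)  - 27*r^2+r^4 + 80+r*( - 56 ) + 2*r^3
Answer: c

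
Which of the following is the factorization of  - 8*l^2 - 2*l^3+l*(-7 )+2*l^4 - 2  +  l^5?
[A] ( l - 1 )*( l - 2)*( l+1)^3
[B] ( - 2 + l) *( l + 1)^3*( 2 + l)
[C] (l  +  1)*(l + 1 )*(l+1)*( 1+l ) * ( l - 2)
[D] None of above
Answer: C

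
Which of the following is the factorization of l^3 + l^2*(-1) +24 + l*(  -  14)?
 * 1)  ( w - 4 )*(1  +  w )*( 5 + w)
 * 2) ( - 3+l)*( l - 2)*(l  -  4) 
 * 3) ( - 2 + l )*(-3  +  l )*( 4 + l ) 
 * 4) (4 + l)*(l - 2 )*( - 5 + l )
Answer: 3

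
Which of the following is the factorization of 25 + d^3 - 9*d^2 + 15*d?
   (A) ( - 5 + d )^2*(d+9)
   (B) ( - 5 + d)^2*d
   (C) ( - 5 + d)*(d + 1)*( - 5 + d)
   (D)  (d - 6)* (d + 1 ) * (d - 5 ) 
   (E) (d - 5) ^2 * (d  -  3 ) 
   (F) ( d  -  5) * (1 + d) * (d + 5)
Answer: C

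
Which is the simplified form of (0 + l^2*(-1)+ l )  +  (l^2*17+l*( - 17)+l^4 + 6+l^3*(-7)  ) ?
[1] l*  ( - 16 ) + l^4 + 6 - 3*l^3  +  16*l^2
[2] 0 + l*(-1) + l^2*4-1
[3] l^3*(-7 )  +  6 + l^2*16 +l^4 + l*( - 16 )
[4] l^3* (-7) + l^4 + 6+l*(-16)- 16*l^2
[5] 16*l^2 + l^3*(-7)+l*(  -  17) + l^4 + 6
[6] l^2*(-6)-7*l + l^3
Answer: 3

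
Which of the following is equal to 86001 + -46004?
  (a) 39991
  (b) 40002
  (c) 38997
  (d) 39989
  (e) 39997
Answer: e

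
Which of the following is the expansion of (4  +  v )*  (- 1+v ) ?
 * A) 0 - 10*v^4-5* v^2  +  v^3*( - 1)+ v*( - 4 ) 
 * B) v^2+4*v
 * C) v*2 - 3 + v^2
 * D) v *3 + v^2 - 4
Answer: D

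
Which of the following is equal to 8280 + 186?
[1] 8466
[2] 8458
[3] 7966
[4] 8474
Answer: 1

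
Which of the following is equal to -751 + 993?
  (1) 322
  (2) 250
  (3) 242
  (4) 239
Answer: 3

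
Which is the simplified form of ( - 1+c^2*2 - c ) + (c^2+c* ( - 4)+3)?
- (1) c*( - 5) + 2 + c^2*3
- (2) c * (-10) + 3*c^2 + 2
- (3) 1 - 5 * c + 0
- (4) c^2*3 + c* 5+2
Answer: 1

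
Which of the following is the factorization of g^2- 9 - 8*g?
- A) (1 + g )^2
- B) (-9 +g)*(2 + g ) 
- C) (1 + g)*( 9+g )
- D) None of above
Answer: D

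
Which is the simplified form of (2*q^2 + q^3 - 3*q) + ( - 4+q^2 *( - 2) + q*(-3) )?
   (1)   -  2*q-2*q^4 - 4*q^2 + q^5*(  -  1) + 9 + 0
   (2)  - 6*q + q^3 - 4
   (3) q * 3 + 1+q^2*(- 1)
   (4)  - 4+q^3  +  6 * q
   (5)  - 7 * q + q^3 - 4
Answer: 2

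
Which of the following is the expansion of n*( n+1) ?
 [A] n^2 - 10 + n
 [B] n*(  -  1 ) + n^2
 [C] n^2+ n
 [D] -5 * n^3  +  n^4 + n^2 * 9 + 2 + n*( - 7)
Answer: C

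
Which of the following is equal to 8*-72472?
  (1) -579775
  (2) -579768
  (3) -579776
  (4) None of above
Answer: 3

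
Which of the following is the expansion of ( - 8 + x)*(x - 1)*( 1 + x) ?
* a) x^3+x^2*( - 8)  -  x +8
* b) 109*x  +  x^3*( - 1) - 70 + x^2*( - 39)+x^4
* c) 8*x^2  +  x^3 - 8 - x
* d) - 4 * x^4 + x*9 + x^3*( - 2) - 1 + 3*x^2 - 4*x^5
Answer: a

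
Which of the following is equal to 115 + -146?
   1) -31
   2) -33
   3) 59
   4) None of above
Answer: 1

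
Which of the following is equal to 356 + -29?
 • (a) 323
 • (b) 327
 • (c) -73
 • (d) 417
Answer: b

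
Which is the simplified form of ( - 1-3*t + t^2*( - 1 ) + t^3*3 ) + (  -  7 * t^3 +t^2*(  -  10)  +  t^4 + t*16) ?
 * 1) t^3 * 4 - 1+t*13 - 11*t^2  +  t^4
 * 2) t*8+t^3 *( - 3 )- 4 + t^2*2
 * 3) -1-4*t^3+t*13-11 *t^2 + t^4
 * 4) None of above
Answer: 3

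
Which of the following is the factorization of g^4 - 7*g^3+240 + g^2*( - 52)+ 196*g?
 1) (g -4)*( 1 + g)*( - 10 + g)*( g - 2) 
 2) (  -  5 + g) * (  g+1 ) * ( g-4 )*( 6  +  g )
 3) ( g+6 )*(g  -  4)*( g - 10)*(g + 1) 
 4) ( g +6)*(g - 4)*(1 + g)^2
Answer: 3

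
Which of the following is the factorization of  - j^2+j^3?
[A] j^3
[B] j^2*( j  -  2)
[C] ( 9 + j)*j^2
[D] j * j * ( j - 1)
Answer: D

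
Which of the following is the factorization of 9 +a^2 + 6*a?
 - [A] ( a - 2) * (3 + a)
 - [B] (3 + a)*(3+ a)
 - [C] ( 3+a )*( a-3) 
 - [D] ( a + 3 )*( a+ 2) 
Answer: B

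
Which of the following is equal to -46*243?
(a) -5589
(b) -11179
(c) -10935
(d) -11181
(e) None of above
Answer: e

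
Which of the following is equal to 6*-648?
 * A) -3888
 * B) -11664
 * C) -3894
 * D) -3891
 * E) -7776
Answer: A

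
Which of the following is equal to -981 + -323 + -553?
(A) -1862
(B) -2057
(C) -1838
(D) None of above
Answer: D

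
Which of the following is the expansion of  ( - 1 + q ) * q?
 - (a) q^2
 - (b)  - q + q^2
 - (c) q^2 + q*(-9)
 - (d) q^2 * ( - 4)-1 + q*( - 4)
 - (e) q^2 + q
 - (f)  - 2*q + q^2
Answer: b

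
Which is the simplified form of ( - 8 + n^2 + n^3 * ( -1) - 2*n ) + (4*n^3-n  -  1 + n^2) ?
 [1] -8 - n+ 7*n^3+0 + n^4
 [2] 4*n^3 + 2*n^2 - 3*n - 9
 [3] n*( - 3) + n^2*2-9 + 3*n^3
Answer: 3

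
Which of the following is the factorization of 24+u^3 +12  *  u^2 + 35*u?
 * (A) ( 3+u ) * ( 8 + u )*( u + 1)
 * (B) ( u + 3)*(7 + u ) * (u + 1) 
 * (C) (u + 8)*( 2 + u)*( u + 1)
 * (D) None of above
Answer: A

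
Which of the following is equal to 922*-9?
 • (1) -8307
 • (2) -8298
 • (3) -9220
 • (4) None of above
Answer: 2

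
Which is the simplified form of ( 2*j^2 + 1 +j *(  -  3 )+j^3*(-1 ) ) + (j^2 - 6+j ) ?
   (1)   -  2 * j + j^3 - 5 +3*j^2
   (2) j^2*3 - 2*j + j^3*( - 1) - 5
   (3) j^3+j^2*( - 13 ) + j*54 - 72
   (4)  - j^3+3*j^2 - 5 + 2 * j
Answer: 2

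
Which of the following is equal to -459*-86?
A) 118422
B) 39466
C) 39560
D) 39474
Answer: D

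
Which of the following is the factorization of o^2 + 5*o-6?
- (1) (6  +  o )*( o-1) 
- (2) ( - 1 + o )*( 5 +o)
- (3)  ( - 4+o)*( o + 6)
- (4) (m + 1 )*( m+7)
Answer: 1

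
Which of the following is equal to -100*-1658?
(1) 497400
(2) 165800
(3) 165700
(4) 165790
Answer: 2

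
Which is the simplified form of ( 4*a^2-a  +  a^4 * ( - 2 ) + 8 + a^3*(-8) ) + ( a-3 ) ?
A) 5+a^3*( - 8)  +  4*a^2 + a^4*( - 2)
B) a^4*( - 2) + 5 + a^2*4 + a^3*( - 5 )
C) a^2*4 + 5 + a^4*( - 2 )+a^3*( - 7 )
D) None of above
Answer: A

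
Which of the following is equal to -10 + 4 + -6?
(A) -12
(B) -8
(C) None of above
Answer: A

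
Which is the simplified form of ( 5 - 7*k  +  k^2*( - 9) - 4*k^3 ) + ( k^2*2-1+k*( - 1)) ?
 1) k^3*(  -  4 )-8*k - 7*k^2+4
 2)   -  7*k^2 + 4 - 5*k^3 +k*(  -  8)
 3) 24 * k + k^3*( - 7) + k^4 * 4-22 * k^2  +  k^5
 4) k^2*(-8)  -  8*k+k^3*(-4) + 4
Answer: 1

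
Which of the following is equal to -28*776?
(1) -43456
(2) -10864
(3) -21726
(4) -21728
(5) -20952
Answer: 4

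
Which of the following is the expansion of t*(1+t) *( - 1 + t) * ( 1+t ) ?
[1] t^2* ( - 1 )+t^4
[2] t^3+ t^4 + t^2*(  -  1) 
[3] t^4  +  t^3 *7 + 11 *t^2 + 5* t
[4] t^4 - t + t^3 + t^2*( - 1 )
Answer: 4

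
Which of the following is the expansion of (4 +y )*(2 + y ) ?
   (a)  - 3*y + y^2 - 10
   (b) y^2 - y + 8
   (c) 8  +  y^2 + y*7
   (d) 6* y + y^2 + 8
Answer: d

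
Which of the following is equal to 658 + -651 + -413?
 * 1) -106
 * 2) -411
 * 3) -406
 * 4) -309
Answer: 3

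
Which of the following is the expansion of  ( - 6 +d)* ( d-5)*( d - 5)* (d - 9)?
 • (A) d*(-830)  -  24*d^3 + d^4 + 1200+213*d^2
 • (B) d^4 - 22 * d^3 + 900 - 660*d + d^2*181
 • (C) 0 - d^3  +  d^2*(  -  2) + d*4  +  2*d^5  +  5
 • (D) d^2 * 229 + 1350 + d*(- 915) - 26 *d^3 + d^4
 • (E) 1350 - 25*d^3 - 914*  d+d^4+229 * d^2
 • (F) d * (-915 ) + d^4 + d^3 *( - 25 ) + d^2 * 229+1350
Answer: F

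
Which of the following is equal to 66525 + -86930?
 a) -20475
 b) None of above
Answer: b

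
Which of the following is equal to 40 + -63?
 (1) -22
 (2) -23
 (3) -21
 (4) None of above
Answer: 2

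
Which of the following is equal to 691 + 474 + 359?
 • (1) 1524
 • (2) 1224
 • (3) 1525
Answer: 1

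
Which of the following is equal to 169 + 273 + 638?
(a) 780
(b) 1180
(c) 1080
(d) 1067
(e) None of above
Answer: c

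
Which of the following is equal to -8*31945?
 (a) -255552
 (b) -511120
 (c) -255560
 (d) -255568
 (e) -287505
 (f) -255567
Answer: c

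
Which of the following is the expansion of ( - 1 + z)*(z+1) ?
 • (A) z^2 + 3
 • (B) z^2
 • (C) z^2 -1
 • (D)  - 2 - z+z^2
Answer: C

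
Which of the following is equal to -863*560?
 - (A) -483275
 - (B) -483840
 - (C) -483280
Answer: C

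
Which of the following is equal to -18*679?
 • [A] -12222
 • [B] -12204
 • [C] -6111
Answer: A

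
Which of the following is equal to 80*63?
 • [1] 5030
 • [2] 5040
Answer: 2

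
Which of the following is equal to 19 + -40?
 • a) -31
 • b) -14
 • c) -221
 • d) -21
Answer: d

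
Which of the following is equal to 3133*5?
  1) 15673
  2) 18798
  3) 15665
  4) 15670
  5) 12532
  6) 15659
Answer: 3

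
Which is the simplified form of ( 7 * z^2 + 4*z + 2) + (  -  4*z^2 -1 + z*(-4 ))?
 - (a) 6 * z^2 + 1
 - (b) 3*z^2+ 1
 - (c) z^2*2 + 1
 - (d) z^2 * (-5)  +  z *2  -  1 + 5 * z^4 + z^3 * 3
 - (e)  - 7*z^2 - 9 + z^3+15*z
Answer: b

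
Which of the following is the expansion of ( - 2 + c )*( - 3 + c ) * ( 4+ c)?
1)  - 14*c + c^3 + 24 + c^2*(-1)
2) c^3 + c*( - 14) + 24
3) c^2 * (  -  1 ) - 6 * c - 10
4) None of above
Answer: 1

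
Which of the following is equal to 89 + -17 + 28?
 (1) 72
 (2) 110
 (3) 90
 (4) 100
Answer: 4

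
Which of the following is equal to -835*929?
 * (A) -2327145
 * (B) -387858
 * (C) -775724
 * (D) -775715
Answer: D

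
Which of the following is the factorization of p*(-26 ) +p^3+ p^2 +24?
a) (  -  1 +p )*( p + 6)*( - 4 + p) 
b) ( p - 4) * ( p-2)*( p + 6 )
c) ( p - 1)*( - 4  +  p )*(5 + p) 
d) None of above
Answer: a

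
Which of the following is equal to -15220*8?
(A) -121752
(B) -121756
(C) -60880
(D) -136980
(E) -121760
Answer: E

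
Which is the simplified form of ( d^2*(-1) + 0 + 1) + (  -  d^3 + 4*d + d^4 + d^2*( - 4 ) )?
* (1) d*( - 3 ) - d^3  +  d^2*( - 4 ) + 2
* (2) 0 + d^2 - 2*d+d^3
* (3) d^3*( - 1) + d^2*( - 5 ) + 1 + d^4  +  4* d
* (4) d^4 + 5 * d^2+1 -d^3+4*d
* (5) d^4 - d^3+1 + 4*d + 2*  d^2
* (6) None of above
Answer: 3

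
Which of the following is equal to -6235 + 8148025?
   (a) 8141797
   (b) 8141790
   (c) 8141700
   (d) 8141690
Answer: b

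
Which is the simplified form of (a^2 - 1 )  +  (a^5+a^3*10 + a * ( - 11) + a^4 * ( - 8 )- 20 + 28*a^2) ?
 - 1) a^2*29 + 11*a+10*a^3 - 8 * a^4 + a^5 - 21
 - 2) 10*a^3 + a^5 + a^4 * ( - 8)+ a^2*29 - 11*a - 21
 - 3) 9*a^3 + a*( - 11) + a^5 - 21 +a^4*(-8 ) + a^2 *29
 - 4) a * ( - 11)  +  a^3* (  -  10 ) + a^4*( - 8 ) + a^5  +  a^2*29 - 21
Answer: 2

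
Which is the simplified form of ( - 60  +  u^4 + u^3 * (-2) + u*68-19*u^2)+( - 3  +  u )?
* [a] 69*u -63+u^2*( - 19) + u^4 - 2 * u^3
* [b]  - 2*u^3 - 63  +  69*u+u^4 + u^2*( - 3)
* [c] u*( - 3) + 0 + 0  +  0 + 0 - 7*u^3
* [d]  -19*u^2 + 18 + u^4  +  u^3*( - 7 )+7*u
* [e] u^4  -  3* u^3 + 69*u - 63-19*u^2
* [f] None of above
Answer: a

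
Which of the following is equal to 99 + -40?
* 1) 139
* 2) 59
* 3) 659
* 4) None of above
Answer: 2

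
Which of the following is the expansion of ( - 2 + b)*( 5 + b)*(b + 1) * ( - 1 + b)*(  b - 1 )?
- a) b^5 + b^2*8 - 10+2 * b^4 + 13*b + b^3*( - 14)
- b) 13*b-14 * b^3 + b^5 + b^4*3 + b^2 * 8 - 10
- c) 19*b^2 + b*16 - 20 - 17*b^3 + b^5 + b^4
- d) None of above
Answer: a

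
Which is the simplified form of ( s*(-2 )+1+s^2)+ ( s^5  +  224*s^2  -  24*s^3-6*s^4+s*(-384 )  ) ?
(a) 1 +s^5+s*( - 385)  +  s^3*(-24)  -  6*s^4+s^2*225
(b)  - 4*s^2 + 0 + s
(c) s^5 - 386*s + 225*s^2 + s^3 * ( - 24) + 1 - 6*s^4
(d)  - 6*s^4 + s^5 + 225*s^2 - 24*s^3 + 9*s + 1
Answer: c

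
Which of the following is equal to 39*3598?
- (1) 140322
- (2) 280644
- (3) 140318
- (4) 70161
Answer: 1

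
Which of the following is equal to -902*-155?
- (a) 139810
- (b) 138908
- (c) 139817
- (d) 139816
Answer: a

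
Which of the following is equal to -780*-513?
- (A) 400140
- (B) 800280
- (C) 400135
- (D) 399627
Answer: A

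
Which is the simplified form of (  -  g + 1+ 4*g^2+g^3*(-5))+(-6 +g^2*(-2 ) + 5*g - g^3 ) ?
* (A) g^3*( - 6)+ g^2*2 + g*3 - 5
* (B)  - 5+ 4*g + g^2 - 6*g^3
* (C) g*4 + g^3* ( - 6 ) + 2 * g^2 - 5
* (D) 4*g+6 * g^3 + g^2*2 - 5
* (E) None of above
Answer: C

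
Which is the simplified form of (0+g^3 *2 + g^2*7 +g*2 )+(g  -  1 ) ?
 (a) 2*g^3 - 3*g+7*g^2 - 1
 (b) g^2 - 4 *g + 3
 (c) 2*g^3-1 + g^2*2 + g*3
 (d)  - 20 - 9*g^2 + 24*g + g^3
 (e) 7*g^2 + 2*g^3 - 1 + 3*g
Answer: e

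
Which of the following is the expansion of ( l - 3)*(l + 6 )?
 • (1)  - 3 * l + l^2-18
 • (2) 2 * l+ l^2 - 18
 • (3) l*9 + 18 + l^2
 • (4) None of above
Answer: 4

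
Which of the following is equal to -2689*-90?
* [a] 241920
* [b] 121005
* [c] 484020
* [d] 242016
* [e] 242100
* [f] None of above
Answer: f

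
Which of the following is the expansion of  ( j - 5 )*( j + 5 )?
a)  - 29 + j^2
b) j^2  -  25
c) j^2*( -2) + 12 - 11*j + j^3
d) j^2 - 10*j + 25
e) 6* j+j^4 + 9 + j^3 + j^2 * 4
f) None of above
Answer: b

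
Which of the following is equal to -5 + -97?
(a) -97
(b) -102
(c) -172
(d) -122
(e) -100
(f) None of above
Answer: b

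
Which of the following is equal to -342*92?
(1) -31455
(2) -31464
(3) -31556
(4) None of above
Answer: 2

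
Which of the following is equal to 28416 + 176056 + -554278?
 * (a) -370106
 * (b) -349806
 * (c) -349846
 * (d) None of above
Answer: b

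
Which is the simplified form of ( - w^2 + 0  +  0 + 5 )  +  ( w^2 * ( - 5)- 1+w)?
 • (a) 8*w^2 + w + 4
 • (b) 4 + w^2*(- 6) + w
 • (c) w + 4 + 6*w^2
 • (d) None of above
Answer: b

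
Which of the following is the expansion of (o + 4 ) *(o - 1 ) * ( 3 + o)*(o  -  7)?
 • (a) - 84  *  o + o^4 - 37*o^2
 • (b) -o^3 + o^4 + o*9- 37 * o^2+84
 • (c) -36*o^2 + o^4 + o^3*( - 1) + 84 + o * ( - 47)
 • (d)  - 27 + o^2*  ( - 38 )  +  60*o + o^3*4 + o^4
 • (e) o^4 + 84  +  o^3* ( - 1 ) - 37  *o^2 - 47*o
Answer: e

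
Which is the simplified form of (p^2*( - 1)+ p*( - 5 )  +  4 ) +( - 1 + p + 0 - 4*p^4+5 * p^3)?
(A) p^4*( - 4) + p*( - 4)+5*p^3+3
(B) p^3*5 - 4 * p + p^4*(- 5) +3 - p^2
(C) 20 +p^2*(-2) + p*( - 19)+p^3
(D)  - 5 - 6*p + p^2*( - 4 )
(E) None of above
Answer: E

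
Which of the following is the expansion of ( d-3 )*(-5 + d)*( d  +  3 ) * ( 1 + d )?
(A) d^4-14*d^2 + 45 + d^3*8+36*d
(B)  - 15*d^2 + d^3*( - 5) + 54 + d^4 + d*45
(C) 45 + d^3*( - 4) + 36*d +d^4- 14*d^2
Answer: C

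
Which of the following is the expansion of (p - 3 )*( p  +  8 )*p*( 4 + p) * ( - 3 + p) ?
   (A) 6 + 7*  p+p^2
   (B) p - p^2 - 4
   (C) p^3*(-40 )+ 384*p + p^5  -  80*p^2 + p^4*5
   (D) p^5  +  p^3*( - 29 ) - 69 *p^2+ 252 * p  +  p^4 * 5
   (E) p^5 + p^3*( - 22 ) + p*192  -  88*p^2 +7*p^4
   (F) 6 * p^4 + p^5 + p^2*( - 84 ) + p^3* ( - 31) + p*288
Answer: F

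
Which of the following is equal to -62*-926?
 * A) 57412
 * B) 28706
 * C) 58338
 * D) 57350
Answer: A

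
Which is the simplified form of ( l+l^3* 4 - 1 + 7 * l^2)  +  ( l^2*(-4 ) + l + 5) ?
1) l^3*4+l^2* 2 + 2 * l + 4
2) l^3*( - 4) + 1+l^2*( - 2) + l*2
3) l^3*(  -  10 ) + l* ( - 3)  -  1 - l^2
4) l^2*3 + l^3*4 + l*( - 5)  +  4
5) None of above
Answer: 5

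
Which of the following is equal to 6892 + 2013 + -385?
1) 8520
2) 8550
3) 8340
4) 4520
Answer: 1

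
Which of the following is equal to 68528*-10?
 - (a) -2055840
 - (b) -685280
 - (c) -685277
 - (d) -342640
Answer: b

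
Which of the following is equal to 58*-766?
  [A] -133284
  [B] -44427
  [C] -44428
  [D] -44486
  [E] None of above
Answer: C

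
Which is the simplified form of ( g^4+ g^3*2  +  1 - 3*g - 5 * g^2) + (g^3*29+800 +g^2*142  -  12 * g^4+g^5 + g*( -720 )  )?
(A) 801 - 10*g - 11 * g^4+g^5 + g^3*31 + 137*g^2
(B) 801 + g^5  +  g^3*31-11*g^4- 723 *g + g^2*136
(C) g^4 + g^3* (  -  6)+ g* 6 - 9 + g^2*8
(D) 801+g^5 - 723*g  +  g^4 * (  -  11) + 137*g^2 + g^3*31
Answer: D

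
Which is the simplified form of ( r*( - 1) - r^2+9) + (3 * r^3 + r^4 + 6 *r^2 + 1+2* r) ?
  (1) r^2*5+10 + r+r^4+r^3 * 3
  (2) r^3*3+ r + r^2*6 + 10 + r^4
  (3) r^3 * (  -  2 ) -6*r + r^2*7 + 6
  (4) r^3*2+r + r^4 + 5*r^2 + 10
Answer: 1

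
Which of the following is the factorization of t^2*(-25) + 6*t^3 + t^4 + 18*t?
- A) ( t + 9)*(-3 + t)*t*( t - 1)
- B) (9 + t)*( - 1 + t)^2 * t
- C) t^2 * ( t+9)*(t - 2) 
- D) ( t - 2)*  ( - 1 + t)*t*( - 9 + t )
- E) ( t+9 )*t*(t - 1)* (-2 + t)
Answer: E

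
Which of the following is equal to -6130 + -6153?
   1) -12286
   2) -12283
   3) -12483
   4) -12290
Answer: 2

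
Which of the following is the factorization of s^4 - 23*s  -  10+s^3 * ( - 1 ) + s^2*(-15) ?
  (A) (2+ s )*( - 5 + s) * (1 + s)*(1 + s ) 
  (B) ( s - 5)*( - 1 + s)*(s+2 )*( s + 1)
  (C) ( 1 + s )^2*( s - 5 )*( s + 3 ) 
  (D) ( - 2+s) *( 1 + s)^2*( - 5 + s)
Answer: A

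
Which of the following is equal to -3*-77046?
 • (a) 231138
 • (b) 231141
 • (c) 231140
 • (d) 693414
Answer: a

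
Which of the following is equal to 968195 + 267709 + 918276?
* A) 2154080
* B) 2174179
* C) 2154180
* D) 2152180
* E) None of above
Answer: C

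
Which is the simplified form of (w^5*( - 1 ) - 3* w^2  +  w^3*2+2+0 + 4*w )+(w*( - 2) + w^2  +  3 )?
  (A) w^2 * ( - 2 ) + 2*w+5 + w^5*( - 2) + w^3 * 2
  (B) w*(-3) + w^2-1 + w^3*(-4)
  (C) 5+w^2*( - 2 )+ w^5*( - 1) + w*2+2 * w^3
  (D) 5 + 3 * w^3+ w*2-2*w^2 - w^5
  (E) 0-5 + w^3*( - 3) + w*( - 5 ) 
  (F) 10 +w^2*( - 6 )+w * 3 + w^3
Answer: C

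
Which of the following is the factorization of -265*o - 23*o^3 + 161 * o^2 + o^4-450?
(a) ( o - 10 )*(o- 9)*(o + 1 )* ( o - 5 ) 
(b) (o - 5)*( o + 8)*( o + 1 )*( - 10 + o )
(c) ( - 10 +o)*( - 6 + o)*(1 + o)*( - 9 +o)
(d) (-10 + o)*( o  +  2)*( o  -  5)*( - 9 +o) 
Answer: a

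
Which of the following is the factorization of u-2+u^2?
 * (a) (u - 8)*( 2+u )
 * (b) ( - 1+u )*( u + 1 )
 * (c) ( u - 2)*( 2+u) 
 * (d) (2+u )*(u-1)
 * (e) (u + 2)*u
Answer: d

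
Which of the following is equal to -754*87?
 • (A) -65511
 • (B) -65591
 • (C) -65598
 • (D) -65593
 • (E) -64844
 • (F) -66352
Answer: C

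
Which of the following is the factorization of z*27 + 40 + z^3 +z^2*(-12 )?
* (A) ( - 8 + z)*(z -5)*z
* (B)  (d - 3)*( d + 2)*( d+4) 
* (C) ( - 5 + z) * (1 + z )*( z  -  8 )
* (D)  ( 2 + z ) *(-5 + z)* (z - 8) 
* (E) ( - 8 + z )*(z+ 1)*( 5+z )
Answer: C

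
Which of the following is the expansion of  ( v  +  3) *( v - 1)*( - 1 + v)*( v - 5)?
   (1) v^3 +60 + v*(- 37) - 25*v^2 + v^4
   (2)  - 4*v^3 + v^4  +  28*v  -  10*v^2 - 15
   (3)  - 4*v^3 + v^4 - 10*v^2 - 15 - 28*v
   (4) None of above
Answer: 2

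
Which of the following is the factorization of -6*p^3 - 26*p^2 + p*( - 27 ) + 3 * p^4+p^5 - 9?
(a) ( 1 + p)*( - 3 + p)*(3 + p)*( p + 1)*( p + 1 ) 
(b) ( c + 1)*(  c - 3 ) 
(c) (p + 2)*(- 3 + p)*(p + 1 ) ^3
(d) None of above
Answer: a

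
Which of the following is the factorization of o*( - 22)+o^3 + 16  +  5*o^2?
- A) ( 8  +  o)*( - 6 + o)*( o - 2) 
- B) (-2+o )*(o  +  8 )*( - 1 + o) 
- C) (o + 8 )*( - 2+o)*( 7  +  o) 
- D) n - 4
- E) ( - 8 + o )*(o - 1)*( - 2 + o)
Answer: B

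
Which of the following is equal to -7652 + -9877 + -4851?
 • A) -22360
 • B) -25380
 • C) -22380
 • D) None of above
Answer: C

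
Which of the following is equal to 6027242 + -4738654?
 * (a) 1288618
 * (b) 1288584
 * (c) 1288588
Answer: c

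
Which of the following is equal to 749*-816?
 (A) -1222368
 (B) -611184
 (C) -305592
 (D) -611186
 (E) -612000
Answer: B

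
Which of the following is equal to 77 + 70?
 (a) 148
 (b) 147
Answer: b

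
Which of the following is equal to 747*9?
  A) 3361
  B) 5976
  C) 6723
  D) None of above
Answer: C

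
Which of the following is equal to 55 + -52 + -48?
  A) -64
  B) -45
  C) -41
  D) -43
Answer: B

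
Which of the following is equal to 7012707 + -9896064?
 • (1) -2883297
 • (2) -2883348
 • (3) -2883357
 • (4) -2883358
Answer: 3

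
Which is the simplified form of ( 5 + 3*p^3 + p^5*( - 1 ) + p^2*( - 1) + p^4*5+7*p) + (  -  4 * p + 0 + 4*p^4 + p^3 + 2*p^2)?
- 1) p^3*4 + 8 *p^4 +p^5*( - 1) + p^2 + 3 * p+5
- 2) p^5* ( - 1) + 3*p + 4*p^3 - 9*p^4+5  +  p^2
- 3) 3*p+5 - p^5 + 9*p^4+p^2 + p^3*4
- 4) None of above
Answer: 3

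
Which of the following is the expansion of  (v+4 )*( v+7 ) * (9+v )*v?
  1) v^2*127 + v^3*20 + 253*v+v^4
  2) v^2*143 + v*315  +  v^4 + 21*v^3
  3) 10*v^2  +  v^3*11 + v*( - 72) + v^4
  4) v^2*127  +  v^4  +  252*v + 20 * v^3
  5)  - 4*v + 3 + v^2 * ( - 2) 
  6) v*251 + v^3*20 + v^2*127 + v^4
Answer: 4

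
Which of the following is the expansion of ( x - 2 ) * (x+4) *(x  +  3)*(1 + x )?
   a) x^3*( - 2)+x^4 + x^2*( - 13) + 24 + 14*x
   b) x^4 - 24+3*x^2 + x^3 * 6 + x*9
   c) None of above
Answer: c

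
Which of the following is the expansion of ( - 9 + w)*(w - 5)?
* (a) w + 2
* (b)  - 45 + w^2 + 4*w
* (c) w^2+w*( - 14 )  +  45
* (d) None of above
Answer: c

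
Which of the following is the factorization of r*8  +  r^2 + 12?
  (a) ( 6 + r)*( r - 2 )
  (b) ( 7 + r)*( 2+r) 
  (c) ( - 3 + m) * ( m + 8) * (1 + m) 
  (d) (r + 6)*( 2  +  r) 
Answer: d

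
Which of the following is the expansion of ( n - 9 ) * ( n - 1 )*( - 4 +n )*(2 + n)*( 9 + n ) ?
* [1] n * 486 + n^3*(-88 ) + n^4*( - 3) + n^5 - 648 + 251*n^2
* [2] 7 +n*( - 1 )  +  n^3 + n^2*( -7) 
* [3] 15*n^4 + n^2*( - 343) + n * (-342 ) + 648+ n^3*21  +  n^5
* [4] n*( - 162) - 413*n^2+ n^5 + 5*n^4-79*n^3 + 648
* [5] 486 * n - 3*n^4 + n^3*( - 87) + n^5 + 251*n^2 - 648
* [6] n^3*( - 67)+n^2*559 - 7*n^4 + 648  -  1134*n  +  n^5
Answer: 5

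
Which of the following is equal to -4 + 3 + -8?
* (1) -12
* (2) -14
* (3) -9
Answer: 3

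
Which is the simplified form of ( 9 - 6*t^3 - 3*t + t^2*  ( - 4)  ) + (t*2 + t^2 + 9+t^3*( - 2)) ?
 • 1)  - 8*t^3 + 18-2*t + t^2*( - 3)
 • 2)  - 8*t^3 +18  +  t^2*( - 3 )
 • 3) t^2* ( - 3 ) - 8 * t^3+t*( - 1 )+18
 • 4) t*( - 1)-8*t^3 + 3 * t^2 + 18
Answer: 3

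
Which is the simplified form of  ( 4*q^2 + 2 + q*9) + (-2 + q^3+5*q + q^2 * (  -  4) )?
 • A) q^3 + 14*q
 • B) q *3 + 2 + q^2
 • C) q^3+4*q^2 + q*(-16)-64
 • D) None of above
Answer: A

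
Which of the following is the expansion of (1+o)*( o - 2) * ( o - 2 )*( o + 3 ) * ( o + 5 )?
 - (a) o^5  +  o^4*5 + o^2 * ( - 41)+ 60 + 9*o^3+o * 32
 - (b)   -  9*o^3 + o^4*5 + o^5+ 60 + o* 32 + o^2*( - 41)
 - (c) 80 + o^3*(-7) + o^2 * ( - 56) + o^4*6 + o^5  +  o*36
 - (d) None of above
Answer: b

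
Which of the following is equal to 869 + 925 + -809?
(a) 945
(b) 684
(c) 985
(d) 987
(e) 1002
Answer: c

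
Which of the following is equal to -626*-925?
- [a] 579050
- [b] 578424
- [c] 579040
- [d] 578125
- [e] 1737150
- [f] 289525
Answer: a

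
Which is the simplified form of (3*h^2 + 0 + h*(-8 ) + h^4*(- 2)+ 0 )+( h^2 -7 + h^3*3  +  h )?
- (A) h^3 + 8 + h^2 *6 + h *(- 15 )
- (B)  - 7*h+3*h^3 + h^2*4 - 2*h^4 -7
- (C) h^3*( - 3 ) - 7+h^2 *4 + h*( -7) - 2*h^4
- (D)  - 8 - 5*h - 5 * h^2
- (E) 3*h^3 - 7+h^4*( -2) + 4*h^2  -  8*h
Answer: B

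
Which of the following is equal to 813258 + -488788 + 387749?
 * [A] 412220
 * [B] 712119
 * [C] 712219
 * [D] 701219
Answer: C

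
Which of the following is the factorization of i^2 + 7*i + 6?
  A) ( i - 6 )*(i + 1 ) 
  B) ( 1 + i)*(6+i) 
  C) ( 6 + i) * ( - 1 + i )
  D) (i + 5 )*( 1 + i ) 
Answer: B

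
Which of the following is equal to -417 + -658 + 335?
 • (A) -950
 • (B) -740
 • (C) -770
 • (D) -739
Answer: B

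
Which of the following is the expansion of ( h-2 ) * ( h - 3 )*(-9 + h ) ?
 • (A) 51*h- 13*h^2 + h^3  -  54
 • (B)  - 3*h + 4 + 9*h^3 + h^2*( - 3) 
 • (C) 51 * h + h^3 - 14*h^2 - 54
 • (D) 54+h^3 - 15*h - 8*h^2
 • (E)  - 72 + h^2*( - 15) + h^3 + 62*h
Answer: C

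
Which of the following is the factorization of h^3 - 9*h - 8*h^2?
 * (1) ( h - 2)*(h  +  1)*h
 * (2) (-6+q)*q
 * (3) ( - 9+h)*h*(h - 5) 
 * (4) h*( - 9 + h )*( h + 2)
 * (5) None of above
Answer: 5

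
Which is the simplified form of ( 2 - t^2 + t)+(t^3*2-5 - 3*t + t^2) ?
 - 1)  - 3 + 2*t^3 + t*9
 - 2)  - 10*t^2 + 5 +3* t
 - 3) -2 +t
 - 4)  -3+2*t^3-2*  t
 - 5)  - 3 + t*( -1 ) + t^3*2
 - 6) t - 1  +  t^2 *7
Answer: 4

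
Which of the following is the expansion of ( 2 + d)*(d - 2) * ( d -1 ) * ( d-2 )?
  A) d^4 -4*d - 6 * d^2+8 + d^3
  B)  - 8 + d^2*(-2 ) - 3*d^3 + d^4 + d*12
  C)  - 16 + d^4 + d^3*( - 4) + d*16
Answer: B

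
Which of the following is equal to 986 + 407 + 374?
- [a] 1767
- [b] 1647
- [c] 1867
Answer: a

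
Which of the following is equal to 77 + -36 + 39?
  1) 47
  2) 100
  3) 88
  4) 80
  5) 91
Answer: 4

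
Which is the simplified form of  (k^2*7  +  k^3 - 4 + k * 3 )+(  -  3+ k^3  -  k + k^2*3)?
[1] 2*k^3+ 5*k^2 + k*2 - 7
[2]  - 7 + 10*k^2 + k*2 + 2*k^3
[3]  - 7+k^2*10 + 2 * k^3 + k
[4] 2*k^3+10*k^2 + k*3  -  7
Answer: 2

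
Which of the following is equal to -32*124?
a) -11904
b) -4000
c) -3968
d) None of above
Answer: c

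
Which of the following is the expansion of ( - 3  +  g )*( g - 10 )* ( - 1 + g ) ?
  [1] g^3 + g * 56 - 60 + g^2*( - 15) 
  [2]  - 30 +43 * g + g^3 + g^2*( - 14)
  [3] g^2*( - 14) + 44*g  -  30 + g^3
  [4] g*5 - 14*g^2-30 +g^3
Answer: 2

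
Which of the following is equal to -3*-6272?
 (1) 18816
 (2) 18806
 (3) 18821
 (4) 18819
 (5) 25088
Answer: 1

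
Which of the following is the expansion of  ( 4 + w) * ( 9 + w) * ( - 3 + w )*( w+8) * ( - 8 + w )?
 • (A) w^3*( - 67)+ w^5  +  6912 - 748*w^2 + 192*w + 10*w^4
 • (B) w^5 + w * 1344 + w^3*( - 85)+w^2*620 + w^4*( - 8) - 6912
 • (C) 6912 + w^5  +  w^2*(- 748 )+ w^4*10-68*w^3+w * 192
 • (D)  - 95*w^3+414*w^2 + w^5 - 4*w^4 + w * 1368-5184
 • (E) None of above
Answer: A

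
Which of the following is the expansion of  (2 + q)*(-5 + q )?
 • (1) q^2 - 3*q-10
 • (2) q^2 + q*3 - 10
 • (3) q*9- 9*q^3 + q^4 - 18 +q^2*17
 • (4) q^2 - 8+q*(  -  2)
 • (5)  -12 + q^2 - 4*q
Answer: 1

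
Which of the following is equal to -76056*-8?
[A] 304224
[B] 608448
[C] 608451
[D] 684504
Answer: B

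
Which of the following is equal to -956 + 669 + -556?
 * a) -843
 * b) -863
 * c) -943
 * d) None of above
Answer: a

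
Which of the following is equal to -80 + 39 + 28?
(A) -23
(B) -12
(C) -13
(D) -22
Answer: C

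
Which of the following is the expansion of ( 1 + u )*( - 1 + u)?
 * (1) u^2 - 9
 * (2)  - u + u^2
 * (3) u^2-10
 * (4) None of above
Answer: 4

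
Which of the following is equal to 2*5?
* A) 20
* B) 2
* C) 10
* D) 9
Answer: C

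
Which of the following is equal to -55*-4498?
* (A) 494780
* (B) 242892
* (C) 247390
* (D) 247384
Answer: C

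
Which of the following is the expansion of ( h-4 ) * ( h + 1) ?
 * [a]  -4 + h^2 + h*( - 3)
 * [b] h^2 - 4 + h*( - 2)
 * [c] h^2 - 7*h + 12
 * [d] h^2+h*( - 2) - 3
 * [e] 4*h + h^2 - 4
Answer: a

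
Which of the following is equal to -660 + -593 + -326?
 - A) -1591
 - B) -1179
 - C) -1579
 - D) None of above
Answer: C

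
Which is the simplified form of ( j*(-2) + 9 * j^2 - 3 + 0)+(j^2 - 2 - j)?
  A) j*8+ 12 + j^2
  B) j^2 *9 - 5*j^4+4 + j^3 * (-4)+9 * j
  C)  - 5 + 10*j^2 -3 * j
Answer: C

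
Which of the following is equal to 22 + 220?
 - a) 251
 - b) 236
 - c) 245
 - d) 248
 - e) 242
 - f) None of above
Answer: e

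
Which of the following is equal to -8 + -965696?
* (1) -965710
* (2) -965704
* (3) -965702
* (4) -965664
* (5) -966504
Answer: 2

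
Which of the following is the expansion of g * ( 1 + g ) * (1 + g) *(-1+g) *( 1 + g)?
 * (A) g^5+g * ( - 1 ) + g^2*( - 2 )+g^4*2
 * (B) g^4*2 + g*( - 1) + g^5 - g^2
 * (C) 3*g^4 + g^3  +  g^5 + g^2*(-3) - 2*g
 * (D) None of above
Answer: A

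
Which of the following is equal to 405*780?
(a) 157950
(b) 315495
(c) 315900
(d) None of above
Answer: c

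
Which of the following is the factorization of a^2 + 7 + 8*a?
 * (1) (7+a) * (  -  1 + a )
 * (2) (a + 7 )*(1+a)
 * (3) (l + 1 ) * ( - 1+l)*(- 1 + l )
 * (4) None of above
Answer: 2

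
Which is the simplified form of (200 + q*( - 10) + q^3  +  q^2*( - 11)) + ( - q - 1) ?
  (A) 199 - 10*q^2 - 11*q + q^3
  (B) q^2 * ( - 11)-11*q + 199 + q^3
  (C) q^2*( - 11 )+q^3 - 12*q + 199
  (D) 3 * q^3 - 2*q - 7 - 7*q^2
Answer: B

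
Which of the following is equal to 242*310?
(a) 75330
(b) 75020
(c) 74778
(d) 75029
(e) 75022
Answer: b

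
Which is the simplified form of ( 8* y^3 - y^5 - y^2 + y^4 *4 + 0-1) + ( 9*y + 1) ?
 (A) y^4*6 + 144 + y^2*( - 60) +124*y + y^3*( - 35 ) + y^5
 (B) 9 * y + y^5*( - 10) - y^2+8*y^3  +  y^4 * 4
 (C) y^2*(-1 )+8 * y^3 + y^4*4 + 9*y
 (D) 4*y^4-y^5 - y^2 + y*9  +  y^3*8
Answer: D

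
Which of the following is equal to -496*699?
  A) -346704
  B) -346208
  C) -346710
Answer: A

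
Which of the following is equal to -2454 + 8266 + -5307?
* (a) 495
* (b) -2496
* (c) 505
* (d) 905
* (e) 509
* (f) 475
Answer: c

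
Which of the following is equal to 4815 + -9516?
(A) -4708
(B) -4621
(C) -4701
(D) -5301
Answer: C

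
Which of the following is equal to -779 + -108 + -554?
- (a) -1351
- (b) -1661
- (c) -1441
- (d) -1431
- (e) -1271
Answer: c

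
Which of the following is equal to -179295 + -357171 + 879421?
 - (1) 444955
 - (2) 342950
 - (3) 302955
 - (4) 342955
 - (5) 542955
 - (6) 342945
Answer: 4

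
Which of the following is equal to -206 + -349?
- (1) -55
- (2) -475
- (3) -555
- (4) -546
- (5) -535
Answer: 3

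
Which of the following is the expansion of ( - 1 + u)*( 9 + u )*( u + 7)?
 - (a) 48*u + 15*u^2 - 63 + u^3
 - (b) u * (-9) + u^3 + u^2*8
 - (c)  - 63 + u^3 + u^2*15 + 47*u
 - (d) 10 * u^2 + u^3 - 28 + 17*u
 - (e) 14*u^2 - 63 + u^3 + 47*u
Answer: c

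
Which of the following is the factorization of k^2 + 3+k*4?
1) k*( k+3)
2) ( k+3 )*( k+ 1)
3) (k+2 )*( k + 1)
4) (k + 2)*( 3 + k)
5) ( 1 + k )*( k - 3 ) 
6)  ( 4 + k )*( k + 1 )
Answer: 2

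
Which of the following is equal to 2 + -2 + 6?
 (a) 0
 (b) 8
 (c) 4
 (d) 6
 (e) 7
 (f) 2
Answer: d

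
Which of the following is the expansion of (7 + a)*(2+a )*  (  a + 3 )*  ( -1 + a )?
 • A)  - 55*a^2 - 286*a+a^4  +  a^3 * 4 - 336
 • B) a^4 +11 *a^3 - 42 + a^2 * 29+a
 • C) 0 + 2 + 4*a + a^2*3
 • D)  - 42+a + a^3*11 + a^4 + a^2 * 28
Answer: B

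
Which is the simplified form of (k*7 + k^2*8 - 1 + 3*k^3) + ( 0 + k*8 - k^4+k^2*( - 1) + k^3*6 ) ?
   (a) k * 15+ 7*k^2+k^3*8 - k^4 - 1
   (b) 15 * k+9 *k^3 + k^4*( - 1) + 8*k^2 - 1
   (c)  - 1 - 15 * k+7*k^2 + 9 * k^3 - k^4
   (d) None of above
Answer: d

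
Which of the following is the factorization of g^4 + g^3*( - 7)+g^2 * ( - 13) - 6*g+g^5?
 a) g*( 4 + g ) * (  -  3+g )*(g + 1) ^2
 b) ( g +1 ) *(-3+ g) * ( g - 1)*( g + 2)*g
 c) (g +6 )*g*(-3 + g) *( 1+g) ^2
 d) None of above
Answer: d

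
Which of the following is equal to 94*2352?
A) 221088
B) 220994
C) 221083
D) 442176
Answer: A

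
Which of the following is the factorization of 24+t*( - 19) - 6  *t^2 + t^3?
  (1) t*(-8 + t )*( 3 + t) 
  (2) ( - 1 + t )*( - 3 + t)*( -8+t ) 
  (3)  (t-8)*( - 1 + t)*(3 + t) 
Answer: 3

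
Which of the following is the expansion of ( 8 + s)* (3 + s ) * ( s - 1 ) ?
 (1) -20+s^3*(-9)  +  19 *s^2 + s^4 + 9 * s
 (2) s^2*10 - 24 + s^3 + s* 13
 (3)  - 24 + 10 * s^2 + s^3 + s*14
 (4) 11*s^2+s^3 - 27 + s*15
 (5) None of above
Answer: 2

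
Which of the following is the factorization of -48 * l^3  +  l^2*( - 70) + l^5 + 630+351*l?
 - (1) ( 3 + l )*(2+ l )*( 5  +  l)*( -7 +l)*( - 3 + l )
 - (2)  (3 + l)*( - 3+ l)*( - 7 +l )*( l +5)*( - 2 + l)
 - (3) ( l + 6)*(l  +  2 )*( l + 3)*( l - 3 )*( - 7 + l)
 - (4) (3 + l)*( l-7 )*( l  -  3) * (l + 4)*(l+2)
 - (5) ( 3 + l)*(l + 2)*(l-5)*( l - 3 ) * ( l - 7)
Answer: 1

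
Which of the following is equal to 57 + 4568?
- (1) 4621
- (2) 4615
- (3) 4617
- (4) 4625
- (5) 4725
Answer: 4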